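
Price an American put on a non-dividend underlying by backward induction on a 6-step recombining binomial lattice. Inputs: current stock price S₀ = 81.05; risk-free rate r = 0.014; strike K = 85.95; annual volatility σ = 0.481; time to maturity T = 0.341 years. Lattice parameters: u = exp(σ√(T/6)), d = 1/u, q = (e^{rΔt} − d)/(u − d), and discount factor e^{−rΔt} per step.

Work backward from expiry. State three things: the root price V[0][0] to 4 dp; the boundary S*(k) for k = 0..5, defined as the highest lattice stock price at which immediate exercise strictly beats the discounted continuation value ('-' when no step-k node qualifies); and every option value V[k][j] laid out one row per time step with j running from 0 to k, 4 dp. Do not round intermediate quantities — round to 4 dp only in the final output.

Δt=0.05683  u=1.12150  d=0.89166  q=0.47483  discount=0.99920
step 6 (expiry): payoffs max(K−S,0) = 45.2165 34.7167 21.5104 4.9000 0.0000 0.0000 0.0000
step 5: (k=5,j=0): S=45.6827, (K−S)⁺=40.2673, hold=40.1989 ⇒ V=40.2673 exercise | (k=5,j=1): S=57.4583, (K−S)⁺=28.4917, hold=28.4234 ⇒ V=28.4917 exercise | (k=5,j=2): S=72.2691, (K−S)⁺=13.6809, hold=13.6125 ⇒ V=13.6809 exercise | (k=5,j=3): S=90.8978, (K−S)⁺=0.0000, hold=2.5713 ⇒ V=2.5713 continue | (k=5,j=4): S=114.3283, (K−S)⁺=0.0000, hold=0.0000 ⇒ V=0.0000 continue | (k=5,j=5): S=143.7984, (K−S)⁺=0.0000, hold=0.0000 ⇒ V=0.0000 continue  boundary S*=72.2691
step 4: (k=4,j=0): S=51.2333, (K−S)⁺=34.7167, hold=34.6483 ⇒ V=34.7167 exercise | (k=4,j=1): S=64.4396, (K−S)⁺=21.5104, hold=21.4421 ⇒ V=21.5104 exercise | (k=4,j=2): S=81.0500, (K−S)⁺=4.9000, hold=8.3991 ⇒ V=8.3991 continue | (k=4,j=3): S=101.9421, (K−S)⁺=0.0000, hold=1.3493 ⇒ V=1.3493 continue | (k=4,j=4): S=128.2194, (K−S)⁺=0.0000, hold=0.0000 ⇒ V=0.0000 continue  boundary S*=64.4396
step 3: (k=3,j=0): S=57.4583, (K−S)⁺=28.4917, hold=28.4234 ⇒ V=28.4917 exercise | (k=3,j=1): S=72.2691, (K−S)⁺=13.6809, hold=15.2726 ⇒ V=15.2726 continue | (k=3,j=2): S=90.8978, (K−S)⁺=0.0000, hold=5.0476 ⇒ V=5.0476 continue | (k=3,j=3): S=114.3283, (K−S)⁺=0.0000, hold=0.7081 ⇒ V=0.7081 continue  boundary S*=57.4583
step 2: (k=2,j=0): S=64.4396, (K−S)⁺=21.5104, hold=22.1973 ⇒ V=22.1973 continue | (k=2,j=1): S=81.0500, (K−S)⁺=4.9000, hold=10.4092 ⇒ V=10.4092 continue | (k=2,j=2): S=101.9421, (K−S)⁺=0.0000, hold=2.9847 ⇒ V=2.9847 continue  boundary S*=-
step 1: (k=1,j=0): S=72.2691, (K−S)⁺=13.6809, hold=16.5868 ⇒ V=16.5868 continue | (k=1,j=1): S=90.8978, (K−S)⁺=0.0000, hold=6.8784 ⇒ V=6.8784 continue  boundary S*=-
step 0: (k=0,j=0): S=81.0500, (K−S)⁺=4.9000, hold=11.9675 ⇒ V=11.9675 continue  boundary S*=-

price = 11.9675
boundary = - - - 57.4583 64.4396 72.2691
tree:
11.9675
16.5868 6.8784
22.1973 10.4092 2.9847
28.4917 15.2726 5.0476 0.7081
34.7167 21.5104 8.3991 1.3493 0.0000
40.2673 28.4917 13.6809 2.5713 0.0000 0.0000
45.2165 34.7167 21.5104 4.9000 0.0000 0.0000 0.0000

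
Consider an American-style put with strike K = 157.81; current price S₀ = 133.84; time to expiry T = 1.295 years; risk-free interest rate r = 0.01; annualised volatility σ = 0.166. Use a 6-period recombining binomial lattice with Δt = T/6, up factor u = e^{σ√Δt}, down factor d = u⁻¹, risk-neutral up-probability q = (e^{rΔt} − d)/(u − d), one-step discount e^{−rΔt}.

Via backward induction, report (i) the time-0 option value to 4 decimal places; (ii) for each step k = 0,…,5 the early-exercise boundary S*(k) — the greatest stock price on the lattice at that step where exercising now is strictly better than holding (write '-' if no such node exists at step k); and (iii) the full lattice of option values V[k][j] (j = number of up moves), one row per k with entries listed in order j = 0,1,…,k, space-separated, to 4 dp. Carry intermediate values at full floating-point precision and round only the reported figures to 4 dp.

price = 25.6642
boundary = - - 114.7097 123.9062 133.8400 144.5702
tree:
25.6642
33.9667 17.2968
43.1003 24.7867 9.7227
51.6142 33.9038 15.5833 3.7796
59.4962 43.1003 23.9700 7.0859 0.4193
66.7931 51.6142 33.9038 13.2398 0.8316 0.0000
73.5485 59.4962 43.1003 23.9700 1.6494 0.0000 0.0000

Δt=0.21583  u=1.08017  d=0.92578  q=0.49472  discount=0.99784
step 6 (expiry): payoffs max(K−S,0) = 73.5485 59.4962 43.1003 23.9700 1.6494 0.0000 0.0000
step 5: (k=5,j=0): S=91.0169, (K−S)⁺=66.7931, hold=66.4529 ⇒ V=66.7931 exercise | (k=5,j=1): S=106.1958, (K−S)⁺=51.6142, hold=51.2739 ⇒ V=51.6142 exercise | (k=5,j=2): S=123.9062, (K−S)⁺=33.9038, hold=33.5635 ⇒ V=33.9038 exercise | (k=5,j=3): S=144.5702, (K−S)⁺=13.2398, hold=12.8996 ⇒ V=13.2398 exercise | (k=5,j=4): S=168.6803, (K−S)⁺=0.0000, hold=0.8316 ⇒ V=0.8316 continue | (k=5,j=5): S=196.8113, (K−S)⁺=0.0000, hold=0.0000 ⇒ V=0.0000 continue  boundary S*=144.5702
step 4: (k=4,j=0): S=98.3138, (K−S)⁺=59.4962, hold=59.1559 ⇒ V=59.4962 exercise | (k=4,j=1): S=114.7097, (K−S)⁺=43.1003, hold=42.7600 ⇒ V=43.1003 exercise | (k=4,j=2): S=133.8400, (K−S)⁺=23.9700, hold=23.6298 ⇒ V=23.9700 exercise | (k=4,j=3): S=156.1606, (K−S)⁺=1.6494, hold=7.0859 ⇒ V=7.0859 continue | (k=4,j=4): S=182.2037, (K−S)⁺=0.0000, hold=0.4193 ⇒ V=0.4193 continue  boundary S*=133.8400
step 3: (k=3,j=0): S=106.1958, (K−S)⁺=51.6142, hold=51.2739 ⇒ V=51.6142 exercise | (k=3,j=1): S=123.9062, (K−S)⁺=33.9038, hold=33.5635 ⇒ V=33.9038 exercise | (k=3,j=2): S=144.5702, (K−S)⁺=13.2398, hold=15.5833 ⇒ V=15.5833 continue | (k=3,j=3): S=168.6803, (K−S)⁺=0.0000, hold=3.7796 ⇒ V=3.7796 continue  boundary S*=123.9062
step 2: (k=2,j=0): S=114.7097, (K−S)⁺=43.1003, hold=42.7600 ⇒ V=43.1003 exercise | (k=2,j=1): S=133.8400, (K−S)⁺=23.9700, hold=24.7867 ⇒ V=24.7867 continue | (k=2,j=2): S=156.1606, (K−S)⁺=1.6494, hold=9.7227 ⇒ V=9.7227 continue  boundary S*=114.7097
step 1: (k=1,j=0): S=123.9062, (K−S)⁺=33.9038, hold=33.9667 ⇒ V=33.9667 continue | (k=1,j=1): S=144.5702, (K−S)⁺=13.2398, hold=17.2968 ⇒ V=17.2968 continue  boundary S*=-
step 0: (k=0,j=0): S=133.8400, (K−S)⁺=23.9700, hold=25.6642 ⇒ V=25.6642 continue  boundary S*=-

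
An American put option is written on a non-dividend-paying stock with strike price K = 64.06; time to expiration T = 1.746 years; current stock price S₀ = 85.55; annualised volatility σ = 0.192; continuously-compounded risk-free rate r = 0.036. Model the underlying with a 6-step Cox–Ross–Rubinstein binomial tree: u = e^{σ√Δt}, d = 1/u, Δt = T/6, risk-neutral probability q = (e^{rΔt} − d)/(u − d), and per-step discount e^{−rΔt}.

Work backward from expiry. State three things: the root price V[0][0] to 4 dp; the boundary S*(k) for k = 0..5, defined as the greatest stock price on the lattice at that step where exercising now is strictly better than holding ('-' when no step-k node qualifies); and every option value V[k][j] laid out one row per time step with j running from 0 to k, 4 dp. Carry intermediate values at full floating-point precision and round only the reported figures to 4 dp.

price = 0.7500
boundary = - - - - - 50.9699
tree:
0.7500
1.4040 0.1730
2.5797 0.3679 0.0000
4.6224 0.7824 0.0000 0.0000
7.9930 1.6641 0.0000 0.0000 0.0000
13.0901 3.5394 0.0000 0.0000 0.0000 0.0000
18.1051 7.5279 0.0000 0.0000 0.0000 0.0000 0.0000

params: Δt=0.29100 u=1.10913 d=0.90161 q=0.52488 e^(-rΔt)=0.98958
t_6 payoffs: 18.1051 7.5279 0.0000 0.0000 0.0000 0.0000 0.0000
t_5: node(5,0) S=50.9699 payoff=13.0901 vs cont=12.4225 → 13.0901 [stop]  node(5,1) S=62.7012 payoff=1.3588 vs cont=3.5394 → 3.5394 [wait]  node(5,2) S=77.1327 payoff=0.0000 vs cont=0.0000 → 0.0000 [wait]  node(5,3) S=94.8858 payoff=0.0000 vs cont=0.0000 → 0.0000 [wait]  node(5,4) S=116.7250 payoff=0.0000 vs cont=0.0000 → 0.0000 [wait]  node(5,5) S=143.5908 payoff=0.0000 vs cont=0.0000 → 0.0000 [wait]  ⇒ S*(5)=50.9699
t_4: node(4,0) S=56.5321 payoff=7.5279 vs cont=7.9930 → 7.9930 [wait]  node(4,1) S=69.5436 payoff=0.0000 vs cont=1.6641 → 1.6641 [wait]  node(4,2) S=85.5500 payoff=0.0000 vs cont=0.0000 → 0.0000 [wait]  node(4,3) S=105.2404 payoff=0.0000 vs cont=0.0000 → 0.0000 [wait]  node(4,4) S=129.4629 payoff=0.0000 vs cont=0.0000 → 0.0000 [wait]  ⇒ S*(4)=-
t_3: node(3,0) S=62.7012 payoff=1.3588 vs cont=4.6224 → 4.6224 [wait]  node(3,1) S=77.1327 payoff=0.0000 vs cont=0.7824 → 0.7824 [wait]  node(3,2) S=94.8858 payoff=0.0000 vs cont=0.0000 → 0.0000 [wait]  node(3,3) S=116.7250 payoff=0.0000 vs cont=0.0000 → 0.0000 [wait]  ⇒ S*(3)=-
t_2: node(2,0) S=69.5436 payoff=0.0000 vs cont=2.5797 → 2.5797 [wait]  node(2,1) S=85.5500 payoff=0.0000 vs cont=0.3679 → 0.3679 [wait]  node(2,2) S=105.2404 payoff=0.0000 vs cont=0.0000 → 0.0000 [wait]  ⇒ S*(2)=-
t_1: node(1,0) S=77.1327 payoff=0.0000 vs cont=1.4040 → 1.4040 [wait]  node(1,1) S=94.8858 payoff=0.0000 vs cont=0.1730 → 0.1730 [wait]  ⇒ S*(1)=-
t_0: node(0,0) S=85.5500 payoff=0.0000 vs cont=0.7500 → 0.7500 [wait]  ⇒ S*(0)=-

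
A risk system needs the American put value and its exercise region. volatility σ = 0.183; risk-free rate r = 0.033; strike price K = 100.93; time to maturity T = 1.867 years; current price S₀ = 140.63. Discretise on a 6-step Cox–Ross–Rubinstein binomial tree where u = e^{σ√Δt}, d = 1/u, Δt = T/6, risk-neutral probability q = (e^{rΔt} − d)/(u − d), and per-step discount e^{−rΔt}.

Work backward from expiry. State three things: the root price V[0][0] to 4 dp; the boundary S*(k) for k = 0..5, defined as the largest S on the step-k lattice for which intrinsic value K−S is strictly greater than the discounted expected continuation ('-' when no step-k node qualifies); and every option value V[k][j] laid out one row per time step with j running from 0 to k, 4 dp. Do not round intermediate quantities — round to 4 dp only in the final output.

price = 0.8239
boundary = - - - - - 84.4132
tree:
0.8239
1.5634 0.1711
2.9230 0.3638 0.0000
5.3616 0.7738 0.0000 0.0000
9.5846 1.6458 0.0000 0.0000 0.0000
16.5168 3.5003 0.0000 0.0000 0.0000 0.0000
24.7086 7.4446 0.0000 0.0000 0.0000 0.0000 0.0000

Δt=0.31117  u=1.10747  d=0.90296  q=0.52497  discount=0.98978
step 6 (expiry): payoffs max(K−S,0) = 24.7086 7.4446 0.0000 0.0000 0.0000 0.0000 0.0000
step 5: (k=5,j=0): S=84.4132, (K−S)⁺=16.5168, hold=15.4857 ⇒ V=16.5168 exercise | (k=5,j=1): S=103.5327, (K−S)⁺=0.0000, hold=3.5003 ⇒ V=3.5003 continue | (k=5,j=2): S=126.9827, (K−S)⁺=0.0000, hold=0.0000 ⇒ V=0.0000 continue | (k=5,j=3): S=155.7441, (K−S)⁺=0.0000, hold=0.0000 ⇒ V=0.0000 continue | (k=5,j=4): S=191.0198, (K−S)⁺=0.0000, hold=0.0000 ⇒ V=0.0000 continue | (k=5,j=5): S=234.2855, (K−S)⁺=0.0000, hold=0.0000 ⇒ V=0.0000 continue  boundary S*=84.4132
step 4: (k=4,j=0): S=93.4854, (K−S)⁺=7.4446, hold=9.5846 ⇒ V=9.5846 continue | (k=4,j=1): S=114.6598, (K−S)⁺=0.0000, hold=1.6458 ⇒ V=1.6458 continue | (k=4,j=2): S=140.6300, (K−S)⁺=0.0000, hold=0.0000 ⇒ V=0.0000 continue | (k=4,j=3): S=172.4825, (K−S)⁺=0.0000, hold=0.0000 ⇒ V=0.0000 continue | (k=4,j=4): S=211.5495, (K−S)⁺=0.0000, hold=0.0000 ⇒ V=0.0000 continue  boundary S*=-
step 3: (k=3,j=0): S=103.5327, (K−S)⁺=0.0000, hold=5.3616 ⇒ V=5.3616 continue | (k=3,j=1): S=126.9827, (K−S)⁺=0.0000, hold=0.7738 ⇒ V=0.7738 continue | (k=3,j=2): S=155.7441, (K−S)⁺=0.0000, hold=0.0000 ⇒ V=0.0000 continue | (k=3,j=3): S=191.0198, (K−S)⁺=0.0000, hold=0.0000 ⇒ V=0.0000 continue  boundary S*=-
step 2: (k=2,j=0): S=114.6598, (K−S)⁺=0.0000, hold=2.9230 ⇒ V=2.9230 continue | (k=2,j=1): S=140.6300, (K−S)⁺=0.0000, hold=0.3638 ⇒ V=0.3638 continue | (k=2,j=2): S=172.4825, (K−S)⁺=0.0000, hold=0.0000 ⇒ V=0.0000 continue  boundary S*=-
step 1: (k=1,j=0): S=126.9827, (K−S)⁺=0.0000, hold=1.5634 ⇒ V=1.5634 continue | (k=1,j=1): S=155.7441, (K−S)⁺=0.0000, hold=0.1711 ⇒ V=0.1711 continue  boundary S*=-
step 0: (k=0,j=0): S=140.6300, (K−S)⁺=0.0000, hold=0.8239 ⇒ V=0.8239 continue  boundary S*=-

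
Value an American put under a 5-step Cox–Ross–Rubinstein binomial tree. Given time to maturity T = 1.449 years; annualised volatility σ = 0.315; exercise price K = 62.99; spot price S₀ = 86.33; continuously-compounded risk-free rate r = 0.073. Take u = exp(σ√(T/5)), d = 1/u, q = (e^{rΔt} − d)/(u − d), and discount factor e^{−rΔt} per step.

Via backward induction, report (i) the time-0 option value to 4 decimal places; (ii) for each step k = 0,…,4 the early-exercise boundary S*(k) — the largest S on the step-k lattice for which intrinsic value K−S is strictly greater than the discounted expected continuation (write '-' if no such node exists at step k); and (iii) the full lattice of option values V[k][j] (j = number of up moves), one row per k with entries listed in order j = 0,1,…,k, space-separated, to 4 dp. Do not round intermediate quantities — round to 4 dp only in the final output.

Δt=0.28980, u=1.18480, d=0.84402, q=0.52045, disc=e^(-rΔt)=0.97907
k=5 terminal: V=max(K-S,0) → 26.0126 11.0830 0.0000 0.0000 0.0000 0.0000
k=4: j=0 S=43.8108 intr=19.1792 cont=17.8606 V=19.1792[EX]; j=1 S=61.4995 intr=1.4905 cont=5.2036 V=5.2036[hold]; j=2 S=86.3300 intr=0.0000 cont=0.0000 V=0.0000[hold]; j=3 S=121.1859 intr=0.0000 cont=0.0000 V=0.0000[hold]; j=4 S=170.1149 intr=0.0000 cont=0.0000 V=0.0000[hold]  S*(4)=43.8108
k=3: j=0 S=51.9070 intr=11.0830 cont=11.6564 V=11.6564[hold]; j=1 S=72.8646 intr=0.0000 cont=2.4431 V=2.4431[hold]; j=2 S=102.2838 intr=0.0000 cont=0.0000 V=0.0000[hold]; j=3 S=143.5811 intr=0.0000 cont=0.0000 V=0.0000[hold]  S*(3)=-
k=2: j=0 S=61.4995 intr=1.4905 cont=6.7177 V=6.7177[hold]; j=1 S=86.3300 intr=0.0000 cont=1.1471 V=1.1471[hold]; j=2 S=121.1859 intr=0.0000 cont=0.0000 V=0.0000[hold]  S*(2)=-
k=1: j=0 S=72.8646 intr=0.0000 cont=3.7386 V=3.7386[hold]; j=1 S=102.2838 intr=0.0000 cont=0.5386 V=0.5386[hold]  S*(1)=-
k=0: j=0 S=86.3300 intr=0.0000 cont=2.0297 V=2.0297[hold]  S*(0)=-

price = 2.0297
boundary = - - - - 43.8108
tree:
2.0297
3.7386 0.5386
6.7177 1.1471 0.0000
11.6564 2.4431 0.0000 0.0000
19.1792 5.2036 0.0000 0.0000 0.0000
26.0126 11.0830 0.0000 0.0000 0.0000 0.0000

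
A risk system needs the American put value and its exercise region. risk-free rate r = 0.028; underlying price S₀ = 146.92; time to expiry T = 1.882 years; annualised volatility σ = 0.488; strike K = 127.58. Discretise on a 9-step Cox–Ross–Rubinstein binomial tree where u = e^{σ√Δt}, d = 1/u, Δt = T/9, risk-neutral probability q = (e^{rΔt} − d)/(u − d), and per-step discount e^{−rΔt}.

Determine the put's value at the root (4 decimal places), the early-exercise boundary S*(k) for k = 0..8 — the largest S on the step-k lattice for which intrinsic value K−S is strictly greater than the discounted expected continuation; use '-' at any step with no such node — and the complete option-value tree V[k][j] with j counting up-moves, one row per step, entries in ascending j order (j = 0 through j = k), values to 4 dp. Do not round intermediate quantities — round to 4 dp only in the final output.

Δt=0.20911  u=1.25002  d=0.79999  q=0.45749  discount=0.99416
step 9 (expiry): payoffs max(K−S,0) = 107.8629 96.7713 79.4402 52.3597 10.0455 0.0000 0.0000 0.0000 0.0000 0.0000
step 8: (k=8,j=0): S=24.6467, (K−S)⁺=102.9333, hold=102.1885 ⇒ V=102.9333 exercise | (k=8,j=1): S=38.5113, (K−S)⁺=89.0687, hold=88.3238 ⇒ V=89.0687 exercise | (k=8,j=2): S=60.1755, (K−S)⁺=67.4045, hold=66.6597 ⇒ V=67.4045 exercise | (k=8,j=3): S=94.0265, (K−S)⁺=33.5535, hold=32.8087 ⇒ V=33.5535 exercise | (k=8,j=4): S=146.9200, (K−S)⁺=0.0000, hold=5.4179 ⇒ V=5.4179 continue | (k=8,j=5): S=229.5682, (K−S)⁺=0.0000, hold=0.0000 ⇒ V=0.0000 continue | (k=8,j=6): S=358.7091, (K−S)⁺=0.0000, hold=0.0000 ⇒ V=0.0000 continue | (k=8,j=7): S=560.4969, (K−S)⁺=0.0000, hold=0.0000 ⇒ V=0.0000 continue | (k=8,j=8): S=875.7980, (K−S)⁺=0.0000, hold=0.0000 ⇒ V=0.0000 continue  boundary S*=94.0265
step 7: (k=7,j=0): S=30.8087, (K−S)⁺=96.7713, hold=96.0265 ⇒ V=96.7713 exercise | (k=7,j=1): S=48.1398, (K−S)⁺=79.4402, hold=78.6954 ⇒ V=79.4402 exercise | (k=7,j=2): S=75.2203, (K−S)⁺=52.3597, hold=51.6149 ⇒ V=52.3597 exercise | (k=7,j=3): S=117.5345, (K−S)⁺=10.0455, hold=20.5610 ⇒ V=20.5610 continue | (k=7,j=4): S=183.6523, (K−S)⁺=0.0000, hold=2.9221 ⇒ V=2.9221 continue | (k=7,j=5): S=286.9638, (K−S)⁺=0.0000, hold=0.0000 ⇒ V=0.0000 continue | (k=7,j=6): S=448.3919, (K−S)⁺=0.0000, hold=0.0000 ⇒ V=0.0000 continue | (k=7,j=7): S=700.6297, (K−S)⁺=0.0000, hold=0.0000 ⇒ V=0.0000 continue  boundary S*=75.2203
step 6: (k=6,j=0): S=38.5113, (K−S)⁺=89.0687, hold=88.3238 ⇒ V=89.0687 exercise | (k=6,j=1): S=60.1755, (K−S)⁺=67.4045, hold=66.6597 ⇒ V=67.4045 exercise | (k=6,j=2): S=94.0265, (K−S)⁺=33.5535, hold=37.5914 ⇒ V=37.5914 continue | (k=6,j=3): S=146.9200, (K−S)⁺=0.0000, hold=12.4185 ⇒ V=12.4185 continue | (k=6,j=4): S=229.5682, (K−S)⁺=0.0000, hold=1.5760 ⇒ V=1.5760 continue | (k=6,j=5): S=358.7091, (K−S)⁺=0.0000, hold=0.0000 ⇒ V=0.0000 continue | (k=6,j=6): S=560.4969, (K−S)⁺=0.0000, hold=0.0000 ⇒ V=0.0000 continue  boundary S*=60.1755
step 5: (k=5,j=0): S=48.1398, (K−S)⁺=79.4402, hold=78.6954 ⇒ V=79.4402 exercise | (k=5,j=1): S=75.2203, (K−S)⁺=52.3597, hold=53.4514 ⇒ V=53.4514 continue | (k=5,j=2): S=117.5345, (K−S)⁺=10.0455, hold=25.9228 ⇒ V=25.9228 continue | (k=5,j=3): S=183.6523, (K−S)⁺=0.0000, hold=7.4146 ⇒ V=7.4146 continue | (k=5,j=4): S=286.9638, (K−S)⁺=0.0000, hold=0.8500 ⇒ V=0.8500 continue | (k=5,j=5): S=448.3919, (K−S)⁺=0.0000, hold=0.0000 ⇒ V=0.0000 continue  boundary S*=48.1398
step 4: (k=4,j=0): S=60.1755, (K−S)⁺=67.4045, hold=67.1563 ⇒ V=67.4045 exercise | (k=4,j=1): S=94.0265, (K−S)⁺=33.5535, hold=40.6188 ⇒ V=40.6188 continue | (k=4,j=2): S=146.9200, (K−S)⁺=0.0000, hold=17.3536 ⇒ V=17.3536 continue | (k=4,j=3): S=229.5682, (K−S)⁺=0.0000, hold=4.3856 ⇒ V=4.3856 continue | (k=4,j=4): S=358.7091, (K−S)⁺=0.0000, hold=0.4585 ⇒ V=0.4585 continue  boundary S*=60.1755
step 3: (k=3,j=0): S=75.2203, (K−S)⁺=52.3597, hold=54.8284 ⇒ V=54.8284 continue | (k=3,j=1): S=117.5345, (K−S)⁺=10.0455, hold=29.8002 ⇒ V=29.8002 continue | (k=3,j=2): S=183.6523, (K−S)⁺=0.0000, hold=11.3542 ⇒ V=11.3542 continue | (k=3,j=3): S=286.9638, (K−S)⁺=0.0000, hold=2.5739 ⇒ V=2.5739 continue  boundary S*=-
step 2: (k=2,j=0): S=94.0265, (K−S)⁺=33.5535, hold=43.1250 ⇒ V=43.1250 continue | (k=2,j=1): S=146.9200, (K−S)⁺=0.0000, hold=21.2366 ⇒ V=21.2366 continue | (k=2,j=2): S=229.5682, (K−S)⁺=0.0000, hold=7.2944 ⇒ V=7.2944 continue  boundary S*=-
step 1: (k=1,j=0): S=117.5345, (K−S)⁺=10.0455, hold=32.9180 ⇒ V=32.9180 continue | (k=1,j=1): S=183.6523, (K−S)⁺=0.0000, hold=14.7715 ⇒ V=14.7715 continue  boundary S*=-
step 0: (k=0,j=0): S=146.9200, (K−S)⁺=0.0000, hold=24.4724 ⇒ V=24.4724 continue  boundary S*=-

price = 24.4724
boundary = - - - - 60.1755 48.1398 60.1755 75.2203 94.0265
tree:
24.4724
32.9180 14.7715
43.1250 21.2366 7.2944
54.8284 29.8002 11.3542 2.5739
67.4045 40.6188 17.3536 4.3856 0.4585
79.4402 53.4514 25.9228 7.4146 0.8500 0.0000
89.0687 67.4045 37.5914 12.4185 1.5760 0.0000 0.0000
96.7713 79.4402 52.3597 20.5610 2.9221 0.0000 0.0000 0.0000
102.9333 89.0687 67.4045 33.5535 5.4179 0.0000 0.0000 0.0000 0.0000
107.8629 96.7713 79.4402 52.3597 10.0455 0.0000 0.0000 0.0000 0.0000 0.0000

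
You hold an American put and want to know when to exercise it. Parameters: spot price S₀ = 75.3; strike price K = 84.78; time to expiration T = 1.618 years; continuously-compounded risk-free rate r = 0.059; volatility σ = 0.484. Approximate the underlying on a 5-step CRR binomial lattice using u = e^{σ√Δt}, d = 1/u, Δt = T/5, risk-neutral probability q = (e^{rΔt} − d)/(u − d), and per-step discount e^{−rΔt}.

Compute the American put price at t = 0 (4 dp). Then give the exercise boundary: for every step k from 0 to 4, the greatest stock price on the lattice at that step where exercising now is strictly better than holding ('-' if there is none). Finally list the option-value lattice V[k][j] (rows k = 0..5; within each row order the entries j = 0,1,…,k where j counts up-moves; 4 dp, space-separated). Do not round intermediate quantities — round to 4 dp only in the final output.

params: Δt=0.32360 u=1.31696 d=0.75932 q=0.46617 e^(-rΔt)=0.98109
t_5 payoffs: 65.7723 51.8133 27.6029 0.0000 0.0000 0.0000
t_4: node(4,0) S=25.0324 payoff=59.7476 vs cont=58.1443 → 59.7476 [stop]  node(4,1) S=43.4159 payoff=41.3641 vs cont=39.7608 → 41.3641 [stop]  node(4,2) S=75.3000 payoff=9.4800 vs cont=14.4567 → 14.4567 [wait]  node(4,3) S=130.5995 payoff=0.0000 vs cont=0.0000 → 0.0000 [wait]  node(4,4) S=226.5103 payoff=0.0000 vs cont=0.0000 → 0.0000 [wait]  ⇒ S*(4)=43.4159
t_3: node(3,0) S=32.9667 payoff=51.8133 vs cont=50.2100 → 51.8133 [stop]  node(3,1) S=57.1771 payoff=27.6029 vs cont=28.2758 → 28.2758 [wait]  node(3,2) S=99.1672 payoff=0.0000 vs cont=7.5715 → 7.5715 [wait]  node(3,3) S=171.9945 payoff=0.0000 vs cont=0.0000 → 0.0000 [wait]  ⇒ S*(3)=32.9667
t_2: node(2,0) S=43.4159 payoff=41.3641 vs cont=40.0685 → 41.3641 [stop]  node(2,1) S=75.3000 payoff=9.4800 vs cont=18.2719 → 18.2719 [wait]  node(2,2) S=130.5995 payoff=0.0000 vs cont=3.9655 → 3.9655 [wait]  ⇒ S*(2)=43.4159
t_1: node(1,0) S=57.1771 payoff=27.6029 vs cont=30.0206 → 30.0206 [wait]  node(1,1) S=99.1672 payoff=0.0000 vs cont=11.3833 → 11.3833 [wait]  ⇒ S*(1)=-
t_0: node(0,0) S=75.3000 payoff=9.4800 vs cont=20.9291 → 20.9291 [wait]  ⇒ S*(0)=-

price = 20.9291
boundary = - - 43.4159 32.9667 43.4159
tree:
20.9291
30.0206 11.3833
41.3641 18.2719 3.9655
51.8133 28.2758 7.5715 0.0000
59.7476 41.3641 14.4567 0.0000 0.0000
65.7723 51.8133 27.6029 0.0000 0.0000 0.0000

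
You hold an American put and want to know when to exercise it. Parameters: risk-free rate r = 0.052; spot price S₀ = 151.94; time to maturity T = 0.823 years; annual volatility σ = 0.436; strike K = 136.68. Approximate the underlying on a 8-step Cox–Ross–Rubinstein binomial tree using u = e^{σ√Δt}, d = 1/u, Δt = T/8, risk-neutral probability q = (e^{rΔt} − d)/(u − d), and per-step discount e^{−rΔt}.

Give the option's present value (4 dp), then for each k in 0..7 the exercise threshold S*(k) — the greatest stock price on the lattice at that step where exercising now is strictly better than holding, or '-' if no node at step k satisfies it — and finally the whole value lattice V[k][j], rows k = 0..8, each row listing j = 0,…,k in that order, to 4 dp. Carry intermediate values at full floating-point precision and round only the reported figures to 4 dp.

price = 14.0572
boundary = - - - - 86.8439 75.5103 86.8439 99.8787
tree:
14.0572
20.2480 7.6183
28.3245 11.8691 3.1747
38.3032 18.0089 5.4604 0.7752
49.8361 26.4425 9.2248 1.5110 0.0000
61.1697 37.2566 15.2160 2.9451 0.0000 0.0000
71.0242 49.8361 24.2696 5.7406 0.0000 0.0000 0.0000
79.5926 61.1697 36.8013 11.1894 0.0000 0.0000 0.0000 0.0000
87.0428 71.0242 49.8361 21.8102 0.0000 0.0000 0.0000 0.0000 0.0000

Δt=0.10287, u=1.15009, d=0.86949, q=0.48421, disc=e^(-rΔt)=0.99466
k=8 terminal: V=max(K-S,0) → 87.0428 71.0242 49.8361 21.8102 0.0000 0.0000 0.0000 0.0000 0.0000
k=7: j=0 S=57.0874 intr=79.5926 cont=78.8634 V=79.5926[EX]; j=1 S=75.5103 intr=61.1697 cont=60.4404 V=61.1697[EX]; j=2 S=99.8787 intr=36.8013 cont=36.0721 V=36.8013[EX]; j=3 S=132.1110 intr=4.5690 cont=11.1894 V=11.1894[hold]; j=4 S=174.7452 intr=0.0000 cont=0.0000 V=0.0000[hold]; j=5 S=231.1381 intr=0.0000 cont=0.0000 V=0.0000[hold]; j=6 S=305.7298 intr=0.0000 cont=0.0000 V=0.0000[hold]; j=7 S=404.3934 intr=0.0000 cont=0.0000 V=0.0000[hold]  S*(7)=99.8787
k=6: j=0 S=65.6558 intr=71.0242 cont=70.2950 V=71.0242[EX]; j=1 S=86.8439 intr=49.8361 cont=49.1068 V=49.8361[EX]; j=2 S=114.8698 intr=21.8102 cont=24.2696 V=24.2696[hold]; j=3 S=151.9400 intr=0.0000 cont=5.7406 V=5.7406[hold]; j=4 S=200.9733 intr=0.0000 cont=0.0000 V=0.0000[hold]; j=5 S=265.8304 intr=0.0000 cont=0.0000 V=0.0000[hold]; j=6 S=351.6179 intr=0.0000 cont=0.0000 V=0.0000[hold]  S*(6)=86.8439
k=5: j=0 S=75.5103 intr=61.1697 cont=60.4404 V=61.1697[EX]; j=1 S=99.8787 intr=36.8013 cont=37.2566 V=37.2566[hold]; j=2 S=132.1110 intr=4.5690 cont=15.2160 V=15.2160[hold]; j=3 S=174.7452 intr=0.0000 cont=2.9451 V=2.9451[hold]; j=4 S=231.1381 intr=0.0000 cont=0.0000 V=0.0000[hold]; j=5 S=305.7298 intr=0.0000 cont=0.0000 V=0.0000[hold]  S*(5)=75.5103
k=4: j=0 S=86.8439 intr=49.8361 cont=49.3261 V=49.8361[EX]; j=1 S=114.8698 intr=21.8102 cont=26.4425 V=26.4425[hold]; j=2 S=151.9400 intr=0.0000 cont=9.2248 V=9.2248[hold]; j=3 S=200.9733 intr=0.0000 cont=1.5110 V=1.5110[hold]; j=4 S=265.8304 intr=0.0000 cont=0.0000 V=0.0000[hold]  S*(4)=86.8439
k=3: j=0 S=99.8787 intr=36.8013 cont=38.3032 V=38.3032[hold]; j=1 S=132.1110 intr=4.5690 cont=18.0089 V=18.0089[hold]; j=2 S=174.7452 intr=0.0000 cont=5.4604 V=5.4604[hold]; j=3 S=231.1381 intr=0.0000 cont=0.7752 V=0.7752[hold]  S*(3)=-
k=2: j=0 S=114.8698 intr=21.8102 cont=28.3245 V=28.3245[hold]; j=1 S=151.9400 intr=0.0000 cont=11.8691 V=11.8691[hold]; j=2 S=200.9733 intr=0.0000 cont=3.1747 V=3.1747[hold]  S*(2)=-
k=1: j=0 S=132.1110 intr=4.5690 cont=20.2480 V=20.2480[hold]; j=1 S=174.7452 intr=0.0000 cont=7.6183 V=7.6183[hold]  S*(1)=-
k=0: j=0 S=151.9400 intr=0.0000 cont=14.0572 V=14.0572[hold]  S*(0)=-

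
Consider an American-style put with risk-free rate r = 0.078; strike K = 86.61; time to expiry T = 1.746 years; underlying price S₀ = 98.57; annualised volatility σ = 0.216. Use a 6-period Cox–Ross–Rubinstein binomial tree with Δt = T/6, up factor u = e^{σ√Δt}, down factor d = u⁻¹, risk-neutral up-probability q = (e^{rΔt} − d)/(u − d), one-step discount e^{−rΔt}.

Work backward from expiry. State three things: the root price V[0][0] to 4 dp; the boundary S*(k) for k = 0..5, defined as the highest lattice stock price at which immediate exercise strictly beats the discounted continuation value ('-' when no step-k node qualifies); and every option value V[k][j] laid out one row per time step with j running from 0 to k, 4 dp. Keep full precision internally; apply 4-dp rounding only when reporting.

price = 2.9251
boundary = - - - 69.4917 61.8485 69.4917
tree:
2.9251
5.4453 1.1357
9.8353 2.3422 0.2683
17.1183 4.7197 0.6372 0.0000
24.7615 9.2081 1.5130 0.0000 0.0000
31.5641 17.1183 3.5925 0.0000 0.0000 0.0000
37.6185 24.7615 8.5305 0.0000 0.0000 0.0000 0.0000

Δt=0.29100  u=1.12358  d=0.89001  q=0.56919  discount=0.97756
step 6 (expiry): payoffs max(K−S,0) = 37.6185 24.7615 8.5305 0.0000 0.0000 0.0000 0.0000
step 5: (k=5,j=0): S=55.0459, (K−S)⁺=31.5641, hold=29.6204 ⇒ V=31.5641 exercise | (k=5,j=1): S=69.4917, (K−S)⁺=17.1183, hold=15.1746 ⇒ V=17.1183 exercise | (k=5,j=2): S=87.7285, (K−S)⁺=0.0000, hold=3.5925 ⇒ V=3.5925 continue | (k=5,j=3): S=110.7513, (K−S)⁺=0.0000, hold=0.0000 ⇒ V=0.0000 continue | (k=5,j=4): S=139.8159, (K−S)⁺=0.0000, hold=0.0000 ⇒ V=0.0000 continue | (k=5,j=5): S=176.5081, (K−S)⁺=0.0000, hold=0.0000 ⇒ V=0.0000 continue  boundary S*=69.4917
step 4: (k=4,j=0): S=61.8485, (K−S)⁺=24.7615, hold=22.8178 ⇒ V=24.7615 exercise | (k=4,j=1): S=78.0795, (K−S)⁺=8.5305, hold=9.2081 ⇒ V=9.2081 continue | (k=4,j=2): S=98.5700, (K−S)⁺=0.0000, hold=1.5130 ⇒ V=1.5130 continue | (k=4,j=3): S=124.4379, (K−S)⁺=0.0000, hold=0.0000 ⇒ V=0.0000 continue | (k=4,j=4): S=157.0944, (K−S)⁺=0.0000, hold=0.0000 ⇒ V=0.0000 continue  boundary S*=61.8485
step 3: (k=3,j=0): S=69.4917, (K−S)⁺=17.1183, hold=15.5516 ⇒ V=17.1183 exercise | (k=3,j=1): S=87.7285, (K−S)⁺=0.0000, hold=4.7197 ⇒ V=4.7197 continue | (k=3,j=2): S=110.7513, (K−S)⁺=0.0000, hold=0.6372 ⇒ V=0.6372 continue | (k=3,j=3): S=139.8159, (K−S)⁺=0.0000, hold=0.0000 ⇒ V=0.0000 continue  boundary S*=69.4917
step 2: (k=2,j=0): S=78.0795, (K−S)⁺=8.5305, hold=9.8353 ⇒ V=9.8353 continue | (k=2,j=1): S=98.5700, (K−S)⁺=0.0000, hold=2.3422 ⇒ V=2.3422 continue | (k=2,j=2): S=124.4379, (K−S)⁺=0.0000, hold=0.2683 ⇒ V=0.2683 continue  boundary S*=-
step 1: (k=1,j=0): S=87.7285, (K−S)⁺=0.0000, hold=5.4453 ⇒ V=5.4453 continue | (k=1,j=1): S=110.7513, (K−S)⁺=0.0000, hold=1.1357 ⇒ V=1.1357 continue  boundary S*=-
step 0: (k=0,j=0): S=98.5700, (K−S)⁺=0.0000, hold=2.9251 ⇒ V=2.9251 continue  boundary S*=-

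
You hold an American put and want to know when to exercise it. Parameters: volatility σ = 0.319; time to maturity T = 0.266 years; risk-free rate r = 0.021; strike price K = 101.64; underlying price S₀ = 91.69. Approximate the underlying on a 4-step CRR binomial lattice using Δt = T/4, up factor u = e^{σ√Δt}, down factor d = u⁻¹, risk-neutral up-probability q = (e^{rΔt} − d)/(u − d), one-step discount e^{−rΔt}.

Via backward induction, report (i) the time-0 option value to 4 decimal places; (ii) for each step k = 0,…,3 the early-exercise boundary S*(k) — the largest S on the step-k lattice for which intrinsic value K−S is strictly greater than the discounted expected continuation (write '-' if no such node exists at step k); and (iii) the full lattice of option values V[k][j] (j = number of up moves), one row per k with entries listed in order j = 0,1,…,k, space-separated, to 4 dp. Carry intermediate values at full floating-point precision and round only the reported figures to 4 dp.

price = 12.4725
boundary = - - 77.7803 84.4493
tree:
12.4725
17.6919 7.0305
23.8597 11.2697 2.6018
30.0020 17.1907 5.0880 0.0000
35.6592 23.8597 9.9500 0.0000 0.0000

Δt=0.06650  u=1.08574  d=0.92103  q=0.48793  discount=0.99860
step 4 (expiry): payoffs max(K−S,0) = 35.6592 23.8597 9.9500 0.0000 0.0000
step 3: (k=3,j=0): S=71.6380, (K−S)⁺=30.0020, hold=29.8601 ⇒ V=30.0020 exercise | (k=3,j=1): S=84.4493, (K−S)⁺=17.1907, hold=17.0489 ⇒ V=17.1907 exercise | (k=3,j=2): S=99.5516, (K−S)⁺=2.0884, hold=5.0880 ⇒ V=5.0880 continue | (k=3,j=3): S=117.3547, (K−S)⁺=0.0000, hold=0.0000 ⇒ V=0.0000 continue  boundary S*=84.4493
step 2: (k=2,j=0): S=77.7803, (K−S)⁺=23.8597, hold=23.7178 ⇒ V=23.8597 exercise | (k=2,j=1): S=91.6900, (K−S)⁺=9.9500, hold=11.2697 ⇒ V=11.2697 continue | (k=2,j=2): S=108.0872, (K−S)⁺=0.0000, hold=2.6018 ⇒ V=2.6018 continue  boundary S*=77.7803
step 1: (k=1,j=0): S=84.4493, (K−S)⁺=17.1907, hold=17.6919 ⇒ V=17.6919 continue | (k=1,j=1): S=99.5516, (K−S)⁺=2.0884, hold=7.0305 ⇒ V=7.0305 continue  boundary S*=-
step 0: (k=0,j=0): S=91.6900, (K−S)⁺=9.9500, hold=12.4725 ⇒ V=12.4725 continue  boundary S*=-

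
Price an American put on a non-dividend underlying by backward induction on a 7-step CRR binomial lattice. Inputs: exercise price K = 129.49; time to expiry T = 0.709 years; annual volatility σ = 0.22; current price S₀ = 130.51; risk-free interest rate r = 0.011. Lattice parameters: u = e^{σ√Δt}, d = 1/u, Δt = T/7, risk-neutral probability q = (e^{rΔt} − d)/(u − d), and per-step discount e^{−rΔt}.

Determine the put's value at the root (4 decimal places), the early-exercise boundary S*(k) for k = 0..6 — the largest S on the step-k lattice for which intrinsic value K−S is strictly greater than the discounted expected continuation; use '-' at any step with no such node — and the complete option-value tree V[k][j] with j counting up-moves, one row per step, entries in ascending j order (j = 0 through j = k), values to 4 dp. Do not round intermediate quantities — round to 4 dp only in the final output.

params: Δt=0.10129 u=1.07253 d=0.93238 q=0.49046 e^(-rΔt)=0.99889
t_7 payoffs: 49.5450 37.5285 23.7057 7.8052 0.0000 0.0000 0.0000 0.0000
t_6: node(6,0) S=85.7430 payoff=43.7470 vs cont=43.6028 → 43.7470 [stop]  node(6,1) S=98.6311 payoff=30.8589 vs cont=30.7148 → 30.8589 [stop]  node(6,2) S=113.4563 payoff=16.0337 vs cont=15.8895 → 16.0337 [stop]  node(6,3) S=130.5100 payoff=0.0000 vs cont=3.9727 → 3.9727 [wait]  node(6,4) S=150.1270 payoff=0.0000 vs cont=0.0000 → 0.0000 [wait]  node(6,5) S=172.6927 payoff=0.0000 vs cont=0.0000 → 0.0000 [wait]  node(6,6) S=198.6502 payoff=0.0000 vs cont=0.0000 → 0.0000 [wait]  ⇒ S*(6)=113.4563
t_5: node(5,0) S=91.9615 payoff=37.5285 vs cont=37.3843 → 37.5285 [stop]  node(5,1) S=105.7843 payoff=23.7057 vs cont=23.5615 → 23.7057 [stop]  node(5,2) S=121.6848 payoff=7.8052 vs cont=10.1070 → 10.1070 [wait]  node(5,3) S=139.9753 payoff=0.0000 vs cont=2.0220 → 2.0220 [wait]  node(5,4) S=161.0150 payoff=0.0000 vs cont=0.0000 → 0.0000 [wait]  node(5,5) S=185.2172 payoff=0.0000 vs cont=0.0000 → 0.0000 [wait]  ⇒ S*(5)=105.7843
t_4: node(4,0) S=98.6311 payoff=30.8589 vs cont=30.7148 → 30.8589 [stop]  node(4,1) S=113.4563 payoff=16.0337 vs cont=17.0171 → 17.0171 [wait]  node(4,2) S=130.5100 payoff=0.0000 vs cont=6.1348 → 6.1348 [wait]  node(4,3) S=150.1270 payoff=0.0000 vs cont=1.0291 → 1.0291 [wait]  node(4,4) S=172.6927 payoff=0.0000 vs cont=0.0000 → 0.0000 [wait]  ⇒ S*(4)=98.6311
t_3: node(3,0) S=105.7843 payoff=23.7057 vs cont=24.0433 → 24.0433 [wait]  node(3,1) S=121.6848 payoff=7.8052 vs cont=11.6668 → 11.6668 [wait]  node(3,2) S=139.9753 payoff=0.0000 vs cont=3.6266 → 3.6266 [wait]  node(3,3) S=161.0150 payoff=0.0000 vs cont=0.5238 → 0.5238 [wait]  ⇒ S*(3)=-
t_2: node(2,0) S=113.4563 payoff=16.0337 vs cont=17.9532 → 17.9532 [wait]  node(2,1) S=130.5100 payoff=0.0000 vs cont=7.7149 → 7.7149 [wait]  node(2,2) S=150.1270 payoff=0.0000 vs cont=2.1025 → 2.1025 [wait]  ⇒ S*(2)=-
t_1: node(1,0) S=121.6848 payoff=7.8052 vs cont=12.9173 → 12.9173 [wait]  node(1,1) S=139.9753 payoff=0.0000 vs cont=4.9567 → 4.9567 [wait]  ⇒ S*(1)=-
t_0: node(0,0) S=130.5100 payoff=0.0000 vs cont=9.0029 → 9.0029 [wait]  ⇒ S*(0)=-

price = 9.0029
boundary = - - - - 98.6311 105.7843 113.4563
tree:
9.0029
12.9173 4.9567
17.9532 7.7149 2.1025
24.0433 11.6668 3.6266 0.5238
30.8589 17.0171 6.1348 1.0291 0.0000
37.5285 23.7057 10.1070 2.0220 0.0000 0.0000
43.7470 30.8589 16.0337 3.9727 0.0000 0.0000 0.0000
49.5450 37.5285 23.7057 7.8052 0.0000 0.0000 0.0000 0.0000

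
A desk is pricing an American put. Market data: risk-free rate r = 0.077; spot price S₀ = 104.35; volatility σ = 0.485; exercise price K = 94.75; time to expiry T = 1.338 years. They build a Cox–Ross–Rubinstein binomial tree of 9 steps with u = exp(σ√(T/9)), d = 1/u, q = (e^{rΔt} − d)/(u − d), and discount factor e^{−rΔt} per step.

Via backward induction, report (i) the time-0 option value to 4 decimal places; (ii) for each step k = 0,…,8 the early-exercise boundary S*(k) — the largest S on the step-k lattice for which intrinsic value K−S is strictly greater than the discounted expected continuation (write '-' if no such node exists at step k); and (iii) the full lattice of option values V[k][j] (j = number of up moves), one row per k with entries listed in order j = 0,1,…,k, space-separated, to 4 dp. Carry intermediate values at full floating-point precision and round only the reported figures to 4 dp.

price = 13.9917
boundary = - - - - 49.3895 59.5456 49.3895 59.5456 71.7900
tree:
13.9917
19.6334 8.3095
26.8038 12.4556 4.0867
35.4752 18.1964 6.6314 1.4708
45.3605 25.7798 10.5441 2.6176 0.2832
53.7843 35.2044 16.3448 4.6104 0.5552 0.0000
60.7713 45.3605 24.5209 8.0167 1.0883 0.0000 0.0000
66.5667 53.7843 35.2044 13.7138 2.1334 0.0000 0.0000 0.0000
71.3736 60.7713 45.3605 22.9600 4.1820 0.0000 0.0000 0.0000 0.0000
75.3607 66.5667 53.7843 35.2044 8.1978 0.0000 0.0000 0.0000 0.0000 0.0000

Δt=0.14867  u=1.20563  d=0.82944  q=0.48399  discount=0.98862
step 9 (expiry): payoffs max(K−S,0) = 75.3607 66.5667 53.7843 35.2044 8.1978 0.0000 0.0000 0.0000 0.0000 0.0000
step 8: (k=8,j=0): S=23.3764, (K−S)⁺=71.3736, hold=70.2952 ⇒ V=71.3736 exercise | (k=8,j=1): S=33.9787, (K−S)⁺=60.7713, hold=59.6929 ⇒ V=60.7713 exercise | (k=8,j=2): S=49.3895, (K−S)⁺=45.3605, hold=44.2820 ⇒ V=45.3605 exercise | (k=8,j=3): S=71.7900, (K−S)⁺=22.9600, hold=21.8816 ⇒ V=22.9600 exercise | (k=8,j=4): S=104.3500, (K−S)⁺=0.0000, hold=4.1820 ⇒ V=4.1820 continue | (k=8,j=5): S=151.6775, (K−S)⁺=0.0000, hold=0.0000 ⇒ V=0.0000 continue | (k=8,j=6): S=220.4702, (K−S)⁺=0.0000, hold=0.0000 ⇒ V=0.0000 continue | (k=8,j=7): S=320.4636, (K−S)⁺=0.0000, hold=0.0000 ⇒ V=0.0000 continue | (k=8,j=8): S=465.8085, (K−S)⁺=0.0000, hold=0.0000 ⇒ V=0.0000 continue  boundary S*=71.7900
step 7: (k=7,j=0): S=28.1833, (K−S)⁺=66.5667, hold=65.4882 ⇒ V=66.5667 exercise | (k=7,j=1): S=40.9657, (K−S)⁺=53.7843, hold=52.7058 ⇒ V=53.7843 exercise | (k=7,j=2): S=59.5456, (K−S)⁺=35.2044, hold=34.1260 ⇒ V=35.2044 exercise | (k=7,j=3): S=86.5522, (K−S)⁺=8.1978, hold=13.7138 ⇒ V=13.7138 continue | (k=7,j=4): S=125.8076, (K−S)⁺=0.0000, hold=2.1334 ⇒ V=2.1334 continue | (k=7,j=5): S=182.8671, (K−S)⁺=0.0000, hold=0.0000 ⇒ V=0.0000 continue | (k=7,j=6): S=265.8057, (K−S)⁺=0.0000, hold=0.0000 ⇒ V=0.0000 continue | (k=7,j=7): S=386.3608, (K−S)⁺=0.0000, hold=0.0000 ⇒ V=0.0000 continue  boundary S*=59.5456
step 6: (k=6,j=0): S=33.9787, (K−S)⁺=60.7713, hold=59.6929 ⇒ V=60.7713 exercise | (k=6,j=1): S=49.3895, (K−S)⁺=45.3605, hold=44.2820 ⇒ V=45.3605 exercise | (k=6,j=2): S=71.7900, (K−S)⁺=22.9600, hold=24.5209 ⇒ V=24.5209 continue | (k=6,j=3): S=104.3500, (K−S)⁺=0.0000, hold=8.0167 ⇒ V=8.0167 continue | (k=6,j=4): S=151.6775, (K−S)⁺=0.0000, hold=1.0883 ⇒ V=1.0883 continue | (k=6,j=5): S=220.4702, (K−S)⁺=0.0000, hold=0.0000 ⇒ V=0.0000 continue | (k=6,j=6): S=320.4636, (K−S)⁺=0.0000, hold=0.0000 ⇒ V=0.0000 continue  boundary S*=49.3895
step 5: (k=5,j=0): S=40.9657, (K−S)⁺=53.7843, hold=52.7058 ⇒ V=53.7843 exercise | (k=5,j=1): S=59.5456, (K−S)⁺=35.2044, hold=34.8728 ⇒ V=35.2044 exercise | (k=5,j=2): S=86.5522, (K−S)⁺=8.1978, hold=16.3448 ⇒ V=16.3448 continue | (k=5,j=3): S=125.8076, (K−S)⁺=0.0000, hold=4.6104 ⇒ V=4.6104 continue | (k=5,j=4): S=182.8671, (K−S)⁺=0.0000, hold=0.5552 ⇒ V=0.5552 continue | (k=5,j=5): S=265.8057, (K−S)⁺=0.0000, hold=0.0000 ⇒ V=0.0000 continue  boundary S*=59.5456
step 4: (k=4,j=0): S=49.3895, (K−S)⁺=45.3605, hold=44.2820 ⇒ V=45.3605 exercise | (k=4,j=1): S=71.7900, (K−S)⁺=22.9600, hold=25.7798 ⇒ V=25.7798 continue | (k=4,j=2): S=104.3500, (K−S)⁺=0.0000, hold=10.5441 ⇒ V=10.5441 continue | (k=4,j=3): S=151.6775, (K−S)⁺=0.0000, hold=2.6176 ⇒ V=2.6176 continue | (k=4,j=4): S=220.4702, (K−S)⁺=0.0000, hold=0.2832 ⇒ V=0.2832 continue  boundary S*=49.3895
step 3: (k=3,j=0): S=59.5456, (K−S)⁺=35.2044, hold=35.4752 ⇒ V=35.4752 continue | (k=3,j=1): S=86.5522, (K−S)⁺=8.1978, hold=18.1964 ⇒ V=18.1964 continue | (k=3,j=2): S=125.8076, (K−S)⁺=0.0000, hold=6.6314 ⇒ V=6.6314 continue | (k=3,j=3): S=182.8671, (K−S)⁺=0.0000, hold=1.4708 ⇒ V=1.4708 continue  boundary S*=-
step 2: (k=2,j=0): S=71.7900, (K−S)⁺=22.9600, hold=26.8038 ⇒ V=26.8038 continue | (k=2,j=1): S=104.3500, (K−S)⁺=0.0000, hold=12.4556 ⇒ V=12.4556 continue | (k=2,j=2): S=151.6775, (K−S)⁺=0.0000, hold=4.0867 ⇒ V=4.0867 continue  boundary S*=-
step 1: (k=1,j=0): S=86.5522, (K−S)⁺=8.1978, hold=19.6334 ⇒ V=19.6334 continue | (k=1,j=1): S=125.8076, (K−S)⁺=0.0000, hold=8.3095 ⇒ V=8.3095 continue  boundary S*=-
step 0: (k=0,j=0): S=104.3500, (K−S)⁺=0.0000, hold=13.9917 ⇒ V=13.9917 continue  boundary S*=-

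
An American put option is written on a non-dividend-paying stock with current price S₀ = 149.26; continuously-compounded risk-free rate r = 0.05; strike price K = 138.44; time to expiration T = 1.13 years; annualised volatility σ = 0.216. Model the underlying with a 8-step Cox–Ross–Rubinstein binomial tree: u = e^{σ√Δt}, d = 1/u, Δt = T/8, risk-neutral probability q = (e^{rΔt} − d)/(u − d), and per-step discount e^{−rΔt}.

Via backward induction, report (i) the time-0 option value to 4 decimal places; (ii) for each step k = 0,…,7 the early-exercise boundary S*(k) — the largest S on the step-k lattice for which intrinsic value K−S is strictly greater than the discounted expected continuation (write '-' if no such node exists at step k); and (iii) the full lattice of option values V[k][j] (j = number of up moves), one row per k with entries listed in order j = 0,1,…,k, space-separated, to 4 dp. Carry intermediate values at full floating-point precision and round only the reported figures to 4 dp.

price = 6.3017
boundary = - - - - 107.8747 116.9972 107.8747 116.9972
tree:
6.3017
9.8309 3.1723
14.8851 5.3603 1.2223
21.7645 8.8205 2.2811 0.2744
30.5653 14.0430 4.1829 0.5797 0.0000
38.9765 21.4428 7.4929 1.2246 0.0000 0.0000
46.7319 30.5653 12.9899 2.5873 0.0000 0.0000 0.0000
53.8826 38.9765 21.4428 5.4663 0.0000 0.0000 0.0000 0.0000
60.4757 46.7319 30.5653 11.5488 0.0000 0.0000 0.0000 0.0000 0.0000

Δt=0.14125, u=1.08457, d=0.92203, q=0.52332, disc=e^(-rΔt)=0.99296
k=8 terminal: V=max(K-S,0) → 60.4757 46.7319 30.5653 11.5488 0.0000 0.0000 0.0000 0.0000 0.0000
k=7: j=0 S=84.5574 intr=53.8826 cont=52.9083 V=53.8826[EX]; j=1 S=99.4635 intr=38.9765 cont=38.0022 V=38.9765[EX]; j=2 S=116.9972 intr=21.4428 cont=20.4685 V=21.4428[EX]; j=3 S=137.6219 intr=0.8181 cont=5.4663 V=5.4663[hold]; j=4 S=161.8823 intr=0.0000 cont=0.0000 V=0.0000[hold]; j=5 S=190.4194 intr=0.0000 cont=0.0000 V=0.0000[hold]; j=6 S=223.9872 intr=0.0000 cont=0.0000 V=0.0000[hold]; j=7 S=263.4723 intr=0.0000 cont=0.0000 V=0.0000[hold]  S*(7)=116.9972
k=6: j=0 S=91.7081 intr=46.7319 cont=45.7576 V=46.7319[EX]; j=1 S=107.8747 intr=30.5653 cont=29.5910 V=30.5653[EX]; j=2 S=126.8912 intr=11.5488 cont=12.9899 V=12.9899[hold]; j=3 S=149.2600 intr=0.0000 cont=2.5873 V=2.5873[hold]; j=4 S=175.5720 intr=0.0000 cont=0.0000 V=0.0000[hold]; j=5 S=206.5224 intr=0.0000 cont=0.0000 V=0.0000[hold]; j=6 S=242.9288 intr=0.0000 cont=0.0000 V=0.0000[hold]  S*(6)=107.8747
k=5: j=0 S=99.4635 intr=38.9765 cont=38.0022 V=38.9765[EX]; j=1 S=116.9972 intr=21.4428 cont=21.2173 V=21.4428[EX]; j=2 S=137.6219 intr=0.8181 cont=7.4929 V=7.4929[hold]; j=3 S=161.8823 intr=0.0000 cont=1.2246 V=1.2246[hold]; j=4 S=190.4194 intr=0.0000 cont=0.0000 V=0.0000[hold]; j=5 S=223.9872 intr=0.0000 cont=0.0000 V=0.0000[hold]  S*(5)=116.9972
k=4: j=0 S=107.8747 intr=30.5653 cont=29.5910 V=30.5653[EX]; j=1 S=126.8912 intr=11.5488 cont=14.0430 V=14.0430[hold]; j=2 S=149.2600 intr=0.0000 cont=4.1829 V=4.1829[hold]; j=3 S=175.5720 intr=0.0000 cont=0.5797 V=0.5797[hold]; j=4 S=206.5224 intr=0.0000 cont=0.0000 V=0.0000[hold]  S*(4)=107.8747
k=3: j=0 S=116.9972 intr=21.4428 cont=21.7645 V=21.7645[hold]; j=1 S=137.6219 intr=0.8181 cont=8.8205 V=8.8205[hold]; j=2 S=161.8823 intr=0.0000 cont=2.2811 V=2.2811[hold]; j=3 S=190.4194 intr=0.0000 cont=0.2744 V=0.2744[hold]  S*(3)=-
k=2: j=0 S=126.8912 intr=11.5488 cont=14.8851 V=14.8851[hold]; j=1 S=149.2600 intr=0.0000 cont=5.3603 V=5.3603[hold]; j=2 S=175.5720 intr=0.0000 cont=1.2223 V=1.2223[hold]  S*(2)=-
k=1: j=0 S=137.6219 intr=0.8181 cont=9.8309 V=9.8309[hold]; j=1 S=161.8823 intr=0.0000 cont=3.1723 V=3.1723[hold]  S*(1)=-
k=0: j=0 S=149.2600 intr=0.0000 cont=6.3017 V=6.3017[hold]  S*(0)=-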